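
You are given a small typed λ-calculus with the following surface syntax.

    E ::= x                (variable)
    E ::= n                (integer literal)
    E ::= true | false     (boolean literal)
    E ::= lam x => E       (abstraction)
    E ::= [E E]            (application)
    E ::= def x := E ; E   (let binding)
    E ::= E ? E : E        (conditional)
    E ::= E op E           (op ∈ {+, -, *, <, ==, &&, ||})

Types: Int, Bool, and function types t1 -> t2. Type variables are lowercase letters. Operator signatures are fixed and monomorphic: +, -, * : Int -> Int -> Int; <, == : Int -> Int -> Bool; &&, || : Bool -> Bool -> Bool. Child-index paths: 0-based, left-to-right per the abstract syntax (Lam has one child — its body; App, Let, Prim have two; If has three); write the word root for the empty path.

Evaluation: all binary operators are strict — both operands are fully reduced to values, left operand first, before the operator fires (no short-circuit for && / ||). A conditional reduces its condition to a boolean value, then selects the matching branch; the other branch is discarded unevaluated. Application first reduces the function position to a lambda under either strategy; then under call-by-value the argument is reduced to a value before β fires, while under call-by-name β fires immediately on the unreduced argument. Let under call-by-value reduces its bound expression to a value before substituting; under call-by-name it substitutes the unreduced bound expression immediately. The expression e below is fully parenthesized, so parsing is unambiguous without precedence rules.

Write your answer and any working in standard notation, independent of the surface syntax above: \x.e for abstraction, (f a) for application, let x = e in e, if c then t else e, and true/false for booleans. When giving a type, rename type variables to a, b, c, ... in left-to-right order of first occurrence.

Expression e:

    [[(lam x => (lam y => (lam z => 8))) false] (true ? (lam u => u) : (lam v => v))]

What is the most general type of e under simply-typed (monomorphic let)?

Answer: a -> Int

Working:
\z._ : c -> Int
\y._ : b -> c -> Int
\x._ : a -> b -> c -> Int
  unify a -> b -> c -> Int ~ Bool -> d
  unify a ~ Bool
  unify b -> c -> Int ~ d
_ _ : b -> c -> Int
  unify Bool ~ Bool
u : e
\u._ : e -> e
v : f
\v._ : f -> f
  unify e -> e ~ f -> f
  unify e ~ f
  unify f ~ f
  unify b -> c -> Int ~ (f -> f) -> g
  unify b ~ f -> f
  unify c -> Int ~ g
_ _ : c -> Int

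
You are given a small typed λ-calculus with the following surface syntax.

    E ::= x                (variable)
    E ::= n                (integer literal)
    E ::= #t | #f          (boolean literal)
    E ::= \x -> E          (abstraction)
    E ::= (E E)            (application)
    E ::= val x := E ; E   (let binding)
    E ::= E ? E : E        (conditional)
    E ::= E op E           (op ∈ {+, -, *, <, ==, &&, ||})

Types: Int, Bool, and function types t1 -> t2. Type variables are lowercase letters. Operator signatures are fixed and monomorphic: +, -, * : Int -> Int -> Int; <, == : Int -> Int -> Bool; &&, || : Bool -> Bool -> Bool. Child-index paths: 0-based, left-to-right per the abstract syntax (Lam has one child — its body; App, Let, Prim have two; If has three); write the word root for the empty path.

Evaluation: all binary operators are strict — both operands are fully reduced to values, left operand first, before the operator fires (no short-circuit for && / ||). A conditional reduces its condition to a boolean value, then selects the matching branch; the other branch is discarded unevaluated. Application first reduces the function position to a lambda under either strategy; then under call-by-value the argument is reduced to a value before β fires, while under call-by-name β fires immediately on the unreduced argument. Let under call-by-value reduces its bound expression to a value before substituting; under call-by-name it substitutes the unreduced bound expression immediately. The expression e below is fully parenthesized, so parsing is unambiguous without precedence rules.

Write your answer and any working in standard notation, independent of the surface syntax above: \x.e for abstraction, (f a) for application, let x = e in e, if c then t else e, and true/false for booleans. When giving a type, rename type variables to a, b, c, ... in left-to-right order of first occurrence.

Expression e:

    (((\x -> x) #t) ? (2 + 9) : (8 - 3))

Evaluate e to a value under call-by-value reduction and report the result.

Trace:
step 0: (if ((\x.x) true) then (2 + 9) else (8 - 3))
step 1: [beta@0] (if true then (2 + 9) else (8 - 3))
step 2: [if@root] (2 + 9)
step 3: [delta@root] 11

Answer: 11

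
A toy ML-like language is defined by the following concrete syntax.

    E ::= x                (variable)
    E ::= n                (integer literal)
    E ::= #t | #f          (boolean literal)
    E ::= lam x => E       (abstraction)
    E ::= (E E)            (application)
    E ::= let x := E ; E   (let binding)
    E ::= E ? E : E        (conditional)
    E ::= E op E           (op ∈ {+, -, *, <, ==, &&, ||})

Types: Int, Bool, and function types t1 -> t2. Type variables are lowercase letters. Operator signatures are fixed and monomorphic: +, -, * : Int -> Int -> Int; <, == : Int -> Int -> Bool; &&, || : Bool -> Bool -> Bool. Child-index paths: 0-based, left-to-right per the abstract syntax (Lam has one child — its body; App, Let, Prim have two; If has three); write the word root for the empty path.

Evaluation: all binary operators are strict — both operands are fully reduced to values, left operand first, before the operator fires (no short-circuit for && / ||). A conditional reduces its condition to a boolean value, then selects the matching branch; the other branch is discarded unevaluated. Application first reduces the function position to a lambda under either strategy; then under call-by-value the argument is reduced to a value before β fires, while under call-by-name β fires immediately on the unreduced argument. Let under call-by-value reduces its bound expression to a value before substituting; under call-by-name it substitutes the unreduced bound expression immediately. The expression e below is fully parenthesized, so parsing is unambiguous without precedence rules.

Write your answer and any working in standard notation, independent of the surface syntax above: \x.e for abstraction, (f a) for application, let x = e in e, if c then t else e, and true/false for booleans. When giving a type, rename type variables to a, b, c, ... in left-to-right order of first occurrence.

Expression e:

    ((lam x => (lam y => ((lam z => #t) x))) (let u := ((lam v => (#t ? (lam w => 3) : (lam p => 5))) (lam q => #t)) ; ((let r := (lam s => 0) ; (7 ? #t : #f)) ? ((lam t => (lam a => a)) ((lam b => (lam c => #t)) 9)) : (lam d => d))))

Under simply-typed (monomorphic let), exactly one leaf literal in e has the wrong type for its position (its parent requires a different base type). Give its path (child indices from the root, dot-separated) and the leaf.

Answer: 1.1.0.1.0 : 7

Derivation:
\z._ : c -> Bool
x : a
  unify c -> Bool ~ a -> d
  unify c ~ a
  unify Bool ~ d
_ _ : Bool
\y._ : b -> Bool
\x._ : a -> b -> Bool
  unify Bool ~ Bool
\w._ : f -> Int
\p._ : g -> Int
  unify f -> Int ~ g -> Int
  unify f ~ g
  unify Int ~ Int
\v._ : e -> g -> Int
\q._ : h -> Bool
  unify e -> g -> Int ~ (h -> Bool) -> i
  unify e ~ h -> Bool
  unify g -> Int ~ i
_ _ : g -> Int
let u : g -> Int
\s._ : j -> Int
let r : j -> Int
  unify Int ~ Bool
  FAIL: mismatch Int ~ Bool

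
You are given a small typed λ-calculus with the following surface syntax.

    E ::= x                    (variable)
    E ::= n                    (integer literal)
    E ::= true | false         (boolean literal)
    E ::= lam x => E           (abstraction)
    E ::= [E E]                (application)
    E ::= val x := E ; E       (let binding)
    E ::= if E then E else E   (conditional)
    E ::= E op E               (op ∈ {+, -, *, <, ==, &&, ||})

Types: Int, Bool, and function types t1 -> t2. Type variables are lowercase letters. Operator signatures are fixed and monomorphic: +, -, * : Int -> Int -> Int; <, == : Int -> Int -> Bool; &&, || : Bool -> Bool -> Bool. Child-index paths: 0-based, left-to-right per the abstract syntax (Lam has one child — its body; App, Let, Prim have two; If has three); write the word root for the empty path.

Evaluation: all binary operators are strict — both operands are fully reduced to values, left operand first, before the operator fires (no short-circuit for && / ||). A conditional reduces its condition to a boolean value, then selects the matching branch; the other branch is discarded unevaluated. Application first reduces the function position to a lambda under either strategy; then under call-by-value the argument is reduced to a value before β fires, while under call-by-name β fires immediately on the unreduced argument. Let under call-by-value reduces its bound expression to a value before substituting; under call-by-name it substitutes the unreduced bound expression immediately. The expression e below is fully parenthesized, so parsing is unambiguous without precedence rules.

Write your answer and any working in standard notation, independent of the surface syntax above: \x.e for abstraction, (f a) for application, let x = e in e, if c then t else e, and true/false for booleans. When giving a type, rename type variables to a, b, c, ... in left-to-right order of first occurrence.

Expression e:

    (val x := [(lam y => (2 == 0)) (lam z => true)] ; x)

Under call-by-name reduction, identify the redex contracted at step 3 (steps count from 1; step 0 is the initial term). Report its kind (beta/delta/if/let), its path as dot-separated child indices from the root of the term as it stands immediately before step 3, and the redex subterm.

Derivation:
step 0: (let x = ((\y.(2 == 0)) (\z.true)) in x)
step 1: [let@root] ((\y.(2 == 0)) (\z.true))
step 2: [beta@root] (2 == 0)
step 3: [delta@root] false

Answer: delta at root : (2 == 0)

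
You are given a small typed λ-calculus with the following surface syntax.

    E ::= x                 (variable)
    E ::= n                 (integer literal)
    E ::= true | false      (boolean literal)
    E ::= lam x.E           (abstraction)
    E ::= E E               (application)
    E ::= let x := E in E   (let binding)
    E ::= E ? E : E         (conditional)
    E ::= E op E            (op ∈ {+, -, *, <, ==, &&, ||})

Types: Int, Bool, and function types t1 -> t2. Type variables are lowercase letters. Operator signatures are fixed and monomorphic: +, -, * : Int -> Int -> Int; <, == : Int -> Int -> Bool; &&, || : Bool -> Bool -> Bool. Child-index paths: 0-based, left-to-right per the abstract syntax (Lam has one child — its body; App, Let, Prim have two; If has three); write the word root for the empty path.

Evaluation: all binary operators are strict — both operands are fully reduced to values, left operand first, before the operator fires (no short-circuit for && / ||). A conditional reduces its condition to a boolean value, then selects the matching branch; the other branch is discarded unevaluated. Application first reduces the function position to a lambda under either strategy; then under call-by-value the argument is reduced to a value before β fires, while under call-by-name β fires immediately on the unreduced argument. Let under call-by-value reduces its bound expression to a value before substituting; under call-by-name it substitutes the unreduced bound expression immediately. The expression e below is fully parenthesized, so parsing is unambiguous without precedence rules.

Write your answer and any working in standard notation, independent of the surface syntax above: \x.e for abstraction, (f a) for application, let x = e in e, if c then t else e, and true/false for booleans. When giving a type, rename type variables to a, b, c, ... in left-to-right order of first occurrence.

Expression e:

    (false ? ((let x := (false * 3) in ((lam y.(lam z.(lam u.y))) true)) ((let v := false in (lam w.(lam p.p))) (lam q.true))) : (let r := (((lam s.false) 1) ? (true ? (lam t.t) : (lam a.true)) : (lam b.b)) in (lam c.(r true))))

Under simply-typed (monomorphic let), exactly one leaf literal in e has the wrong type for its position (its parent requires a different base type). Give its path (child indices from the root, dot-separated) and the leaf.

Answer: 1.0.0.0 : false

Working:
  unify Bool ~ Bool
  unify Bool ~ Int
  FAIL: mismatch Bool ~ Int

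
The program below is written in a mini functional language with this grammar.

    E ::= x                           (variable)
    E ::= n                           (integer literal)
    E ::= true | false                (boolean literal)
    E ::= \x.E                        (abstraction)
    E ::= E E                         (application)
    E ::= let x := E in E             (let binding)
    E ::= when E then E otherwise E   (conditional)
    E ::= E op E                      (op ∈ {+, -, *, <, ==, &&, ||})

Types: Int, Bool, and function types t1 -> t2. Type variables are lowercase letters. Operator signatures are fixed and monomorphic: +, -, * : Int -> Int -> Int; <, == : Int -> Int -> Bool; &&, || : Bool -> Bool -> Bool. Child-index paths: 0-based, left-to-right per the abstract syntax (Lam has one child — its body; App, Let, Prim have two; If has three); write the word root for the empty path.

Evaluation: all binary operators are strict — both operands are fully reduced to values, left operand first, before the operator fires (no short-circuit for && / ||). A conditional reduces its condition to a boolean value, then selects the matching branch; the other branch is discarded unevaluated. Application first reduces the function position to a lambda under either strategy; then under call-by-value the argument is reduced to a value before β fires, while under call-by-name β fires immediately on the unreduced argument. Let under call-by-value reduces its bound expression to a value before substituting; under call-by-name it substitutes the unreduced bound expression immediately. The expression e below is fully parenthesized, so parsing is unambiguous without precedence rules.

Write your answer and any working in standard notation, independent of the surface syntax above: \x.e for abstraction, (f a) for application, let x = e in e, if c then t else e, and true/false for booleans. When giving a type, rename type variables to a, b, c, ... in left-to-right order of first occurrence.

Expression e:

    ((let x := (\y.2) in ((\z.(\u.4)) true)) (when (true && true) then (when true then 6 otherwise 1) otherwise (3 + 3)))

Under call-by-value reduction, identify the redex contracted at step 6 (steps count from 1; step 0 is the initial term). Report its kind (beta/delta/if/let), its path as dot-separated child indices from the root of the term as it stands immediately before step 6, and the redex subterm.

Working:
step 0: ((let x = (\y.2) in ((\z.(\u.4)) true)) (if (true && true) then (if true then 6 else 1) else (3 + 3)))
step 1: [let@0] (((\z.(\u.4)) true) (if (true && true) then (if true then 6 else 1) else (3 + 3)))
step 2: [beta@0] ((\u.4) (if (true && true) then (if true then 6 else 1) else (3 + 3)))
step 3: [delta@1.0] ((\u.4) (if true then (if true then 6 else 1) else (3 + 3)))
step 4: [if@1] ((\u.4) (if true then 6 else 1))
step 5: [if@1] ((\u.4) 6)
step 6: [beta@root] 4

Answer: beta at root : ((\u.4) 6)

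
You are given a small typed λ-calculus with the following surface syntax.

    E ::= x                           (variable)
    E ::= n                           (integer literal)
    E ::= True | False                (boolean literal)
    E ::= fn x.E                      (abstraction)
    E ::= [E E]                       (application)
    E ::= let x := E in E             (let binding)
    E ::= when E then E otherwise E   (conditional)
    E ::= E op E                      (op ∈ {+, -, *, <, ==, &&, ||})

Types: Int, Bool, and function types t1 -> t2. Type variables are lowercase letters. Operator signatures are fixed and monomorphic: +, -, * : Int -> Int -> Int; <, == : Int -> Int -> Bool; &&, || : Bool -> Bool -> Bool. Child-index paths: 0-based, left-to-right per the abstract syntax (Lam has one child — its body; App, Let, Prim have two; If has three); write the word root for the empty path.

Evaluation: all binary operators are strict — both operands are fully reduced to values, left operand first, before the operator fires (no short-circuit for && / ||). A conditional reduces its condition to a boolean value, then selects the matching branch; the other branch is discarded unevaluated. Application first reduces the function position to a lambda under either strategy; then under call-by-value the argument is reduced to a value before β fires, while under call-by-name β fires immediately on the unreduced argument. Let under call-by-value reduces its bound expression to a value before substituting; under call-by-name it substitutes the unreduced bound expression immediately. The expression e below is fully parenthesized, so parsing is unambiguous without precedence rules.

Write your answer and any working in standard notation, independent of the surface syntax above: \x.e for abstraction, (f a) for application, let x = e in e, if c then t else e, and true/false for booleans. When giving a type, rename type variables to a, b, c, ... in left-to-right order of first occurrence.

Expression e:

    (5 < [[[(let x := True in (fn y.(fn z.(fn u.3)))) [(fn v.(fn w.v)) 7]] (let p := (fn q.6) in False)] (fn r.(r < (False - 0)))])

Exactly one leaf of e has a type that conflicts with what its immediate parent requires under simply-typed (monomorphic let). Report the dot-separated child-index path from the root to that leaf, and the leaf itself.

Working:
  unify Int ~ Int
let x : Bool
\u._ : c -> Int
\z._ : b -> c -> Int
\y._ : a -> b -> c -> Int
v : d
\w._ : e -> d
\v._ : d -> e -> d
  unify d -> e -> d ~ Int -> f
  unify d ~ Int
  unify e -> Int ~ f
_ _ : e -> Int
  unify a -> b -> c -> Int ~ (e -> Int) -> g
  unify a ~ e -> Int
  unify b -> c -> Int ~ g
_ _ : b -> c -> Int
\q._ : h -> Int
let p : h -> Int
  unify b -> c -> Int ~ Bool -> i
  unify b ~ Bool
  unify c -> Int ~ i
_ _ : c -> Int
r : j
  unify j ~ Int
  unify Bool ~ Int
  FAIL: mismatch Bool ~ Int

Answer: 1.1.0.1.0 : false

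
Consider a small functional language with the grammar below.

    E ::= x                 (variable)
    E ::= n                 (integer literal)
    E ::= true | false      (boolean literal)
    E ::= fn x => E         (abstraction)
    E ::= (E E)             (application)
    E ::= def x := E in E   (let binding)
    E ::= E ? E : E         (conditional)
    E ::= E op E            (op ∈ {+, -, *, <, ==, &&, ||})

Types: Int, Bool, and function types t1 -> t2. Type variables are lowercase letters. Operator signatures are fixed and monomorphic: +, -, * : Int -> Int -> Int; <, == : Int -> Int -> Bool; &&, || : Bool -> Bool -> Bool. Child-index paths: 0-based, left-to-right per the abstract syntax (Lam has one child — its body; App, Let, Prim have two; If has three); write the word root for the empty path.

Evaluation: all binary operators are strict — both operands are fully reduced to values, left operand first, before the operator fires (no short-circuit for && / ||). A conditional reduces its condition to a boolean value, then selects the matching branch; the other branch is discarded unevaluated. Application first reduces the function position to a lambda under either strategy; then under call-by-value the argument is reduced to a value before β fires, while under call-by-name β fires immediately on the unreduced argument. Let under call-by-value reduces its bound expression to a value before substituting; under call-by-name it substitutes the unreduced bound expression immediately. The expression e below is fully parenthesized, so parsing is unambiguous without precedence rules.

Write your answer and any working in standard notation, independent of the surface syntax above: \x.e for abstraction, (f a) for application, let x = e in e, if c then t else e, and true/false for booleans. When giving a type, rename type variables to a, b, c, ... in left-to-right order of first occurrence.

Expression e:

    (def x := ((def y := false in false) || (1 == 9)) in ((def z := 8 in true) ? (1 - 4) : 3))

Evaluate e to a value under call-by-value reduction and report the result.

Trace:
step 0: (let x = ((let y = false in false) || (1 == 9)) in (if (let z = 8 in true) then (1 - 4) else 3))
step 1: [let@0.0] (let x = (false || (1 == 9)) in (if (let z = 8 in true) then (1 - 4) else 3))
step 2: [delta@0.1] (let x = (false || false) in (if (let z = 8 in true) then (1 - 4) else 3))
step 3: [delta@0] (let x = false in (if (let z = 8 in true) then (1 - 4) else 3))
step 4: [let@root] (if (let z = 8 in true) then (1 - 4) else 3)
step 5: [let@0] (if true then (1 - 4) else 3)
step 6: [if@root] (1 - 4)
step 7: [delta@root] -3

Answer: -3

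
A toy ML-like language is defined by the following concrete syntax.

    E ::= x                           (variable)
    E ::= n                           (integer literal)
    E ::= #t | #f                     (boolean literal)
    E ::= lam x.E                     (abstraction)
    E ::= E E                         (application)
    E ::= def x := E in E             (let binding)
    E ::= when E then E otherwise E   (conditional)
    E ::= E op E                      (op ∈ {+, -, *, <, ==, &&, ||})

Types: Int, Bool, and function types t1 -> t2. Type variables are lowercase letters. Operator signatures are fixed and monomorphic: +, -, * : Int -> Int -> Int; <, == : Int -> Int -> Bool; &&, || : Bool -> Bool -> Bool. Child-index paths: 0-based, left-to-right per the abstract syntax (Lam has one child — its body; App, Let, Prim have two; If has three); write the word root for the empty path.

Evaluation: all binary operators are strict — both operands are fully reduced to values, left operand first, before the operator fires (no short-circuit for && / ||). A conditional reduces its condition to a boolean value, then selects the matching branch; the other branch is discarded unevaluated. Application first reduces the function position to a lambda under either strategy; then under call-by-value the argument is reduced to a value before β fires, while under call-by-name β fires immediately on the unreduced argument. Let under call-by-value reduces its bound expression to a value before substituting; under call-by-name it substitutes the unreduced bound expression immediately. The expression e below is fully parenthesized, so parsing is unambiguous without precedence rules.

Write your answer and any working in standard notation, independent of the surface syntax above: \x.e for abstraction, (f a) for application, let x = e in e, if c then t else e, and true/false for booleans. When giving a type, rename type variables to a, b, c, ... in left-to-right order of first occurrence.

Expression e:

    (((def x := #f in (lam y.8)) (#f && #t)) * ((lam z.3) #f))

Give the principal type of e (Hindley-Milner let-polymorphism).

Derivation:
let x : Bool
\y._ : a -> Int
  unify Bool ~ Bool
  unify Bool ~ Bool
  unify a -> Int ~ Bool -> b
  unify a ~ Bool
  unify Int ~ b
_ _ : Int
  unify Int ~ Int
\z._ : c -> Int
  unify c -> Int ~ Bool -> d
  unify c ~ Bool
  unify Int ~ d
_ _ : Int
  unify Int ~ Int

Answer: Int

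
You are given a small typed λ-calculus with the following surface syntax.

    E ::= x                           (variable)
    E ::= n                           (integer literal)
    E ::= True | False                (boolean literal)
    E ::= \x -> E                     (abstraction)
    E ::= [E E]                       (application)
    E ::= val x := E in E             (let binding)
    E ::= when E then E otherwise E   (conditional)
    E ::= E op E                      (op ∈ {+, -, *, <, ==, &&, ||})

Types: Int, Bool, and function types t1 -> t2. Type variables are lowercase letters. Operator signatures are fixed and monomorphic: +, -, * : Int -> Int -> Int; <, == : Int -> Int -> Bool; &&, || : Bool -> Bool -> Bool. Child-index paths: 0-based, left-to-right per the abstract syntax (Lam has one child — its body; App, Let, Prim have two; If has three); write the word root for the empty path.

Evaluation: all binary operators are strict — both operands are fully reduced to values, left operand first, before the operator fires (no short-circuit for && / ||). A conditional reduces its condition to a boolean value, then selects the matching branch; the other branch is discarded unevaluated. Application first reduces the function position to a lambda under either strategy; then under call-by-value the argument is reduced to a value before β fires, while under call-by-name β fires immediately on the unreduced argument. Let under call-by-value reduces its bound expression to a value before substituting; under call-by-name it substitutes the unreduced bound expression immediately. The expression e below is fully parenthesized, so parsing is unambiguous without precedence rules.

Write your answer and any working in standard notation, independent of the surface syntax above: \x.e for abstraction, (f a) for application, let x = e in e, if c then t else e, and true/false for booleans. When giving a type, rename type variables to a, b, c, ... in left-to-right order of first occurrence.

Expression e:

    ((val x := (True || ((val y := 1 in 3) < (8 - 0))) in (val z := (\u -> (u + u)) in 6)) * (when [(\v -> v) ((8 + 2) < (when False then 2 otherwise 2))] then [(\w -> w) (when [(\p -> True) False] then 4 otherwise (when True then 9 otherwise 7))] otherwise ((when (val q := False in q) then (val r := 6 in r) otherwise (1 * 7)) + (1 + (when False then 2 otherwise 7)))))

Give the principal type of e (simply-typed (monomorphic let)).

Answer: Int

Working:
  unify Bool ~ Bool
let y : Int
  unify Int ~ Int
  unify Int ~ Int
  unify Int ~ Int
  unify Int ~ Int
  unify Bool ~ Bool
let x : Bool
u : a
  unify a ~ Int
u : Int
  unify Int ~ Int
\u._ : Int -> Int
let z : Int -> Int
  unify Int ~ Int
v : b
\v._ : b -> b
  unify Int ~ Int
  unify Int ~ Int
  unify Int ~ Int
  unify Bool ~ Bool
  unify Int ~ Int
  unify Int ~ Int
  unify b -> b ~ Bool -> c
  unify b ~ Bool
  unify Bool ~ c
_ _ : Bool
  unify Bool ~ Bool
w : d
\w._ : d -> d
\p._ : e -> Bool
  unify e -> Bool ~ Bool -> f
  unify e ~ Bool
  unify Bool ~ f
_ _ : Bool
  unify Bool ~ Bool
  unify Bool ~ Bool
  unify Int ~ Int
  unify Int ~ Int
  unify d -> d ~ Int -> g
  unify d ~ Int
  unify Int ~ g
_ _ : Int
let q : Bool
q : Bool
  unify Bool ~ Bool
let r : Int
r : Int
  unify Int ~ Int
  unify Int ~ Int
  unify Int ~ Int
  unify Int ~ Int
  unify Int ~ Int
  unify Bool ~ Bool
  unify Int ~ Int
  unify Int ~ Int
  unify Int ~ Int
  unify Int ~ Int
  unify Int ~ Int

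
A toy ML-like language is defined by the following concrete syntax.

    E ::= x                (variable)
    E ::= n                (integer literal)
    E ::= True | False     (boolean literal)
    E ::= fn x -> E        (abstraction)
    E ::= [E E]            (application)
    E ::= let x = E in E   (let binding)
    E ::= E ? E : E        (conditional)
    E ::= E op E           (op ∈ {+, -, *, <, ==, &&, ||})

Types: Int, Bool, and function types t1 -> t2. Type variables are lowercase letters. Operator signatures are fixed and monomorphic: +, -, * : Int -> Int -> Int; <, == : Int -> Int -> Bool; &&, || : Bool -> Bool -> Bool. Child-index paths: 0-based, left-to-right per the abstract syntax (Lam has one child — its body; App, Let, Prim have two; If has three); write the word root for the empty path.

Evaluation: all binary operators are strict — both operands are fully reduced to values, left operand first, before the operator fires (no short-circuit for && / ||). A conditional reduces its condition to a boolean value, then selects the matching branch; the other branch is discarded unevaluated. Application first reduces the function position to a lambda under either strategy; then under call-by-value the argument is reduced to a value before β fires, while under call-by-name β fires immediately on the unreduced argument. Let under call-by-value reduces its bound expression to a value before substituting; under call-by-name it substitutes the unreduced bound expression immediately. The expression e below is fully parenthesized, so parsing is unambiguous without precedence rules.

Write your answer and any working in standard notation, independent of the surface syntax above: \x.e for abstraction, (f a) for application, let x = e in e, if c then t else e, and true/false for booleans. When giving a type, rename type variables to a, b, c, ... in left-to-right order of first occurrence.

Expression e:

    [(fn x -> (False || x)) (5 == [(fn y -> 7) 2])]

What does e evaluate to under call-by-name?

Answer: false

Trace:
step 0: ((\x.(false || x)) (5 == ((\y.7) 2)))
step 1: [beta@root] (false || (5 == ((\y.7) 2)))
step 2: [beta@1.1] (false || (5 == 7))
step 3: [delta@1] (false || false)
step 4: [delta@root] false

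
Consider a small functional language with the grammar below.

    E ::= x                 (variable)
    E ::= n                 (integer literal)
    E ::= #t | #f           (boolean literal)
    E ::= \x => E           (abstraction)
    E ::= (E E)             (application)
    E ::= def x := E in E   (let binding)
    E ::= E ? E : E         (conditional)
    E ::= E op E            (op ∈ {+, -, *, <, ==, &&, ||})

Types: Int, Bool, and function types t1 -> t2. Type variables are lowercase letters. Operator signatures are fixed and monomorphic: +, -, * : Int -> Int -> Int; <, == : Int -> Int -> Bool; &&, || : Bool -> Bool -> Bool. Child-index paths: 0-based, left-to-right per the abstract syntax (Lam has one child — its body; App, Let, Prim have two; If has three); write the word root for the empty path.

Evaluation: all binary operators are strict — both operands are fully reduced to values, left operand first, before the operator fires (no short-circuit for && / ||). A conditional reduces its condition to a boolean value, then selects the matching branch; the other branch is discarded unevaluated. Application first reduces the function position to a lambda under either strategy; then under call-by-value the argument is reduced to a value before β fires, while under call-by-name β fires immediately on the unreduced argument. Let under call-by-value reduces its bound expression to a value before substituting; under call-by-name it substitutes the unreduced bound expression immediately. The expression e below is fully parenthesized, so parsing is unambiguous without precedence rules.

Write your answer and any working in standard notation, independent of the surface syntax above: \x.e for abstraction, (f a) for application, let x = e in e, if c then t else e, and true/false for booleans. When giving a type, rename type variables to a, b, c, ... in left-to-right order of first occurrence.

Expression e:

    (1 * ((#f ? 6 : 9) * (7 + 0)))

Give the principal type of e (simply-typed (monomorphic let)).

Answer: Int

Working:
  unify Int ~ Int
  unify Bool ~ Bool
  unify Int ~ Int
  unify Int ~ Int
  unify Int ~ Int
  unify Int ~ Int
  unify Int ~ Int
  unify Int ~ Int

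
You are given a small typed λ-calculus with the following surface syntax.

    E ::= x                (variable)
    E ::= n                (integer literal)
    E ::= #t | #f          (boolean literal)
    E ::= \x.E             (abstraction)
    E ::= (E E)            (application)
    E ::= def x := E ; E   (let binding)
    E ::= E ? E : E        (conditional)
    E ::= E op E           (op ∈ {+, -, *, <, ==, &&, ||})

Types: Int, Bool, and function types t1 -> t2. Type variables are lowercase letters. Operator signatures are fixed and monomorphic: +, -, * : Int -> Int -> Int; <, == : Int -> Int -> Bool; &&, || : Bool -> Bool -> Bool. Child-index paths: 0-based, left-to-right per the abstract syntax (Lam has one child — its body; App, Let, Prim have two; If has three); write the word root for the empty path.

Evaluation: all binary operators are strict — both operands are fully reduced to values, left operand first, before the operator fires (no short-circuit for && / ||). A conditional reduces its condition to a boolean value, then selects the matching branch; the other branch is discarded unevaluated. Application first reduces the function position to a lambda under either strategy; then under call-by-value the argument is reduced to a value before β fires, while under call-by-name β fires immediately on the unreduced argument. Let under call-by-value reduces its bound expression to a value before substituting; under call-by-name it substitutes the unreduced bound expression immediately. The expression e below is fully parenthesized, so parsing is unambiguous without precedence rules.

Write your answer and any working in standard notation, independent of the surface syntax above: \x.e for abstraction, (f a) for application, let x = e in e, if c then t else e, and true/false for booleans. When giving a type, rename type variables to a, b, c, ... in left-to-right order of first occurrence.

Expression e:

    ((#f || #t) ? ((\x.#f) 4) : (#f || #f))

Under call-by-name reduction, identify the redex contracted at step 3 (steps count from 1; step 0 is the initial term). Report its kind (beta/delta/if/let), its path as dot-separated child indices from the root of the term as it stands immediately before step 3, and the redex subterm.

Answer: beta at root : ((\x.false) 4)

Working:
step 0: (if (false || true) then ((\x.false) 4) else (false || false))
step 1: [delta@0] (if true then ((\x.false) 4) else (false || false))
step 2: [if@root] ((\x.false) 4)
step 3: [beta@root] false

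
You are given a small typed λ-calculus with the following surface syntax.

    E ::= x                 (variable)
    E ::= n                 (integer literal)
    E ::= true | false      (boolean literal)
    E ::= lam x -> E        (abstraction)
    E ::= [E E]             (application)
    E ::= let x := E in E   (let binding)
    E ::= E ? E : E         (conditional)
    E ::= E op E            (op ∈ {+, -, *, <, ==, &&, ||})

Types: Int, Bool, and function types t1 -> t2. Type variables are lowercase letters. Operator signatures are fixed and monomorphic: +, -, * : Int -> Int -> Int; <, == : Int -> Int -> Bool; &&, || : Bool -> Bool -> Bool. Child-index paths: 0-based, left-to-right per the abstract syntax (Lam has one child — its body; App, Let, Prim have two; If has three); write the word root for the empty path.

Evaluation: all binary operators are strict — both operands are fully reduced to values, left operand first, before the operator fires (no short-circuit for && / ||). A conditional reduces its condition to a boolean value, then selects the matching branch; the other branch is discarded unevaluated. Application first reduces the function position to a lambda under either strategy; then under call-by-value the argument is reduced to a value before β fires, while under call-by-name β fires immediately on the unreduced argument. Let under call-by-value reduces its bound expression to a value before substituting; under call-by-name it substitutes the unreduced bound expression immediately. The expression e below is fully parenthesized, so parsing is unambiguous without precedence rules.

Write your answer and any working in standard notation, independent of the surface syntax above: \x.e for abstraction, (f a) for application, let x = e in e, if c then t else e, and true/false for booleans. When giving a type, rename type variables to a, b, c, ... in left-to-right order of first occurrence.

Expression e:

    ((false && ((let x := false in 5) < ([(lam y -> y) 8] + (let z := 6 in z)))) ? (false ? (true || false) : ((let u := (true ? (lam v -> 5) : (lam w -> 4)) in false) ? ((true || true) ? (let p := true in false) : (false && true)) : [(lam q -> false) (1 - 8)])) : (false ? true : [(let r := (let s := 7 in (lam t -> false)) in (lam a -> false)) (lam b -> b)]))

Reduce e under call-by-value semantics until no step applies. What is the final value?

Working:
step 0: (if (false && ((let x = false in 5) < (((\y.y) 8) + (let z = 6 in z)))) then (if false then (true || false) else (if (let u = (if true then (\v.5) else (\w.4)) in false) then (if (true || true) then (let p = true in false) else (false && true)) else ((\q.false) (1 - 8)))) else (if false then true else ((let r = (let s = 7 in (\t.false)) in (\a.false)) (\b.b))))
step 1: [let@0.1.0] (if (false && (5 < (((\y.y) 8) + (let z = 6 in z)))) then (if false then (true || false) else (if (let u = (if true then (\v.5) else (\w.4)) in false) then (if (true || true) then (let p = true in false) else (false && true)) else ((\q.false) (1 - 8)))) else (if false then true else ((let r = (let s = 7 in (\t.false)) in (\a.false)) (\b.b))))
step 2: [beta@0.1.1.0] (if (false && (5 < (8 + (let z = 6 in z)))) then (if false then (true || false) else (if (let u = (if true then (\v.5) else (\w.4)) in false) then (if (true || true) then (let p = true in false) else (false && true)) else ((\q.false) (1 - 8)))) else (if false then true else ((let r = (let s = 7 in (\t.false)) in (\a.false)) (\b.b))))
step 3: [let@0.1.1.1] (if (false && (5 < (8 + 6))) then (if false then (true || false) else (if (let u = (if true then (\v.5) else (\w.4)) in false) then (if (true || true) then (let p = true in false) else (false && true)) else ((\q.false) (1 - 8)))) else (if false then true else ((let r = (let s = 7 in (\t.false)) in (\a.false)) (\b.b))))
step 4: [delta@0.1.1] (if (false && (5 < 14)) then (if false then (true || false) else (if (let u = (if true then (\v.5) else (\w.4)) in false) then (if (true || true) then (let p = true in false) else (false && true)) else ((\q.false) (1 - 8)))) else (if false then true else ((let r = (let s = 7 in (\t.false)) in (\a.false)) (\b.b))))
step 5: [delta@0.1] (if (false && true) then (if false then (true || false) else (if (let u = (if true then (\v.5) else (\w.4)) in false) then (if (true || true) then (let p = true in false) else (false && true)) else ((\q.false) (1 - 8)))) else (if false then true else ((let r = (let s = 7 in (\t.false)) in (\a.false)) (\b.b))))
step 6: [delta@0] (if false then (if false then (true || false) else (if (let u = (if true then (\v.5) else (\w.4)) in false) then (if (true || true) then (let p = true in false) else (false && true)) else ((\q.false) (1 - 8)))) else (if false then true else ((let r = (let s = 7 in (\t.false)) in (\a.false)) (\b.b))))
step 7: [if@root] (if false then true else ((let r = (let s = 7 in (\t.false)) in (\a.false)) (\b.b)))
step 8: [if@root] ((let r = (let s = 7 in (\t.false)) in (\a.false)) (\b.b))
step 9: [let@0.0] ((let r = (\t.false) in (\a.false)) (\b.b))
step 10: [let@0] ((\a.false) (\b.b))
step 11: [beta@root] false

Answer: false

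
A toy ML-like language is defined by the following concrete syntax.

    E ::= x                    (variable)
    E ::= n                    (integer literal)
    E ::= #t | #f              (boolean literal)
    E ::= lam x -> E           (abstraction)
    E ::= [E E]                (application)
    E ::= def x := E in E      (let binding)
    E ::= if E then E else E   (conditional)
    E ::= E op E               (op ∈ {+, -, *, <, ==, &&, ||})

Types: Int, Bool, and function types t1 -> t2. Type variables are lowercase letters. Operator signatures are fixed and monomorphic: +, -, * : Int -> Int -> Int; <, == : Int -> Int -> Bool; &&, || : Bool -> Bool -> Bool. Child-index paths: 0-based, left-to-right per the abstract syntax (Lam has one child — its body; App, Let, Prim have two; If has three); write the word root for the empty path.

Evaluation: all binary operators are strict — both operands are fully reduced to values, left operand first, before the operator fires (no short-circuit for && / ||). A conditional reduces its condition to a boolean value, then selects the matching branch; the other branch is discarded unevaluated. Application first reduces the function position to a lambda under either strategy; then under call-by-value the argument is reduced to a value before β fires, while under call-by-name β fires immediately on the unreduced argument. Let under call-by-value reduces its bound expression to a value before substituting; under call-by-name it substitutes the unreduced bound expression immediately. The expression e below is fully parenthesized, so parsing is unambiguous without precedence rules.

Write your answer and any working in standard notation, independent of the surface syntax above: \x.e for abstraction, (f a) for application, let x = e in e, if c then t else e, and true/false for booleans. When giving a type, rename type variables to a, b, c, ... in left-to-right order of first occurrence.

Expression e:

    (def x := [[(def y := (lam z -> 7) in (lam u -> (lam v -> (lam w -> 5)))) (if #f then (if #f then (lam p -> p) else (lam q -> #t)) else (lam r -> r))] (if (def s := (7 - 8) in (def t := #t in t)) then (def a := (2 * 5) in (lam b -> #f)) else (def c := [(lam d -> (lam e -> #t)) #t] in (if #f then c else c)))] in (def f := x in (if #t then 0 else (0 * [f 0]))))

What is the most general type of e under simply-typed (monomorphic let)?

Answer: Int

Working:
\z._ : a -> Int
let y : a -> Int
\w._ : d -> Int
\v._ : c -> d -> Int
\u._ : b -> c -> d -> Int
  unify Bool ~ Bool
  unify Bool ~ Bool
p : e
\p._ : e -> e
\q._ : f -> Bool
  unify e -> e ~ f -> Bool
  unify e ~ f
  unify f ~ Bool
r : g
\r._ : g -> g
  unify Bool -> Bool ~ g -> g
  unify Bool ~ g
  unify Bool ~ Bool
  unify b -> c -> d -> Int ~ (Bool -> Bool) -> h
  unify b ~ Bool -> Bool
  unify c -> d -> Int ~ h
_ _ : c -> d -> Int
  unify Int ~ Int
  unify Int ~ Int
let s : Int
let t : Bool
t : Bool
  unify Bool ~ Bool
  unify Int ~ Int
  unify Int ~ Int
let a : Int
\b._ : i -> Bool
\e._ : k -> Bool
\d._ : j -> k -> Bool
  unify j -> k -> Bool ~ Bool -> l
  unify j ~ Bool
  unify k -> Bool ~ l
_ _ : k -> Bool
let c : k -> Bool
  unify Bool ~ Bool
c : k -> Bool
c : k -> Bool
  unify k -> Bool ~ k -> Bool
  unify k ~ k
  unify Bool ~ Bool
  unify i -> Bool ~ k -> Bool
  unify i ~ k
  unify Bool ~ Bool
  unify c -> d -> Int ~ (k -> Bool) -> m
  unify c ~ k -> Bool
  unify d -> Int ~ m
_ _ : d -> Int
let x : d -> Int
x : d -> Int
let f : d -> Int
  unify Bool ~ Bool
  unify Int ~ Int
f : d -> Int
  unify d -> Int ~ Int -> n
  unify d ~ Int
  unify Int ~ n
_ _ : Int
  unify Int ~ Int
  unify Int ~ Int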